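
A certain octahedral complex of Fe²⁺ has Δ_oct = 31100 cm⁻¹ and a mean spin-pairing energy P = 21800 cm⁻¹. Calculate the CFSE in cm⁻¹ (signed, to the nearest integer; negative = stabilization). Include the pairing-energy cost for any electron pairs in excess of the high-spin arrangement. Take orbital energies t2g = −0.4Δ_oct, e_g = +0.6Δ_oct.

Fe²⁺: group 8, so d-count = 8 − 2 = 6.
Here Δ_oct > P (31100 > 21800), so the low-spin state is favoured.
Configuration: t2g^6 e_g^0.
Orbital CFSE = -2.4Δ_oct = -2.4 × 31100 = -74640 cm⁻¹.
Excess pairs vs high-spin: 3 − 1 = 2; pairing cost = +43600 cm⁻¹.
Net CFSE = -74640 + 43600 = -31040 cm⁻¹.

-31040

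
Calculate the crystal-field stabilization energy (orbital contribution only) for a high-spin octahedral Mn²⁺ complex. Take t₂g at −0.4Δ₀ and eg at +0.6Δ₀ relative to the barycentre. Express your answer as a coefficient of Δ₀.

Group 7 minus oxidation state +2 gives a d⁵ configuration for Mn²⁺.
Configuration: t₂g³ eg².
CFSE = 3(-0.4Δ₀) + 2(0.6Δ₀) = -1.2Δ₀ + 1.2Δ₀ = 0.0Δ₀.

0.0 Δ₀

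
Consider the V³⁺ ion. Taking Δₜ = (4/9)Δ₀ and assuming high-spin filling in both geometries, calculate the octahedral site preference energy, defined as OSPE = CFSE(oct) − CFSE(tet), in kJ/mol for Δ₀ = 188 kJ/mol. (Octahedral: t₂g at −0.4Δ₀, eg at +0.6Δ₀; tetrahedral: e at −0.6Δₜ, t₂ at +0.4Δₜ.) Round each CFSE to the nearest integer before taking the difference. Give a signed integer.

Group 5 minus oxidation state +3 gives a d² configuration for V³⁺.
In an octahedral site d² (HS) is t2g^2 e_g^0, giving CFSE(oct) = -0.8Δ₀ = -150 kJ/mol.
Tetrahedral: e^2 t2^0, CFSE = 2(−0.6) + 0(+0.4) = -1.2Δₜ = -1.2 × (4/9) × 188 = -100 kJ/mol.
OSPE = -150 − (-100) = -50 kJ/mol.

-50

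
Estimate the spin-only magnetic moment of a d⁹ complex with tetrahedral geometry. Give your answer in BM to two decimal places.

Tetrahedral fields are weak (Δₜ ≈ 4/9 Δₒ), so electrons fill high-spin.
Configuration: e^4 t2^5 → 1 unpaired electron.
μ(spin-only) = √[1(1+2)] = √3 ≈ 1.73 BM.

1.73 BM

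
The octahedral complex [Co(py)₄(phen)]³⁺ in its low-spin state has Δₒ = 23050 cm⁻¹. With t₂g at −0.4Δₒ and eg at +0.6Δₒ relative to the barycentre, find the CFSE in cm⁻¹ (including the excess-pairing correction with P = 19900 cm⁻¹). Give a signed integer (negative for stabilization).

Ligand charges: 4×(+0) from py and 1×(+0) from phen sum to +0; with overall charge +3, Co is +3.
Co³⁺: group 9, so d-count = 9 − 3 = 6.
The d⁶ electrons fill as t₂g⁶ eg⁰.
Orbital CFSE = 6(-0.4) + 0(0.6) = -2.4Δₒ = -2.4 × 23050 = -55320 cm⁻¹.
High-spin d⁶ would be t₂g⁴ eg² with 1 pair; low-spin has 3, so 2 excess pairs cost +2P = +39800 cm⁻¹.
Overall CFSE = -55320 + 39800 = -15520 cm⁻¹.

-15520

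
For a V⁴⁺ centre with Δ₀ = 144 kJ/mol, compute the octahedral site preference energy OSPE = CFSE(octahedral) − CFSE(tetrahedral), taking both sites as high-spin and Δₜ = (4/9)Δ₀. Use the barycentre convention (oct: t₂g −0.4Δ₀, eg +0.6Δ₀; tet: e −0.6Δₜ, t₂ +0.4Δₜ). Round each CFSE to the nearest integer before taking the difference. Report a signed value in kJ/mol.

V⁴⁺: group 5, so d-count = 5 − 4 = 1.
Octahedral (high-spin): t2g^1 e_g^0, CFSE = 1(−0.4) + 0(+0.6) = -0.4Δ₀ = -0.4 × 144 = -58 kJ/mol.
Tetrahedral: e^1 t2^0, CFSE = 1(−0.6) + 0(+0.4) = -0.6Δₜ = -0.6 × (4/9) × 144 = -38 kJ/mol.
Subtracting, OSPE = -58 − (-38) = -20 kJ/mol.

-20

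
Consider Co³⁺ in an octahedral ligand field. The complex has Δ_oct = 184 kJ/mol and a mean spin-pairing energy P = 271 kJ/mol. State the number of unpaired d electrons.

Co³⁺: group 9, so d-count = 9 − 3 = 6.
With Δ_oct < P the complex is high-spin.
Configuration: t2g^4 e_g^2.
Unpaired electrons: 4.

4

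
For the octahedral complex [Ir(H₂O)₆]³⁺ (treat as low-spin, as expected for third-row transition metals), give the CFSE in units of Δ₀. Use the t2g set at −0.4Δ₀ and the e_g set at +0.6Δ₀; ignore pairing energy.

H₂O is neutral, so the +3 overall charge sits on Ir: oxidation state +3.
Ir³⁺: group 9, so d-count = 9 − 3 = 6.
Configuration: t2g^6 e_g^0.
CFSE = 6(-0.4Δ₀) + 0(0.6Δ₀) = -2.4Δ₀ + 0.0Δ₀ = -2.4Δ₀.

-2.4 Δ₀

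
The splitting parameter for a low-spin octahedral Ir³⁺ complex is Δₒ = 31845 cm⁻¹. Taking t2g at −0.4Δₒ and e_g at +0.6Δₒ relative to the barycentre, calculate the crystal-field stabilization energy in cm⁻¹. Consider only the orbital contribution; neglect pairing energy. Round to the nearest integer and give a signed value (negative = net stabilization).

Group 9 minus oxidation state +3 gives a d⁶ configuration for Ir³⁺.
The d⁶ electrons fill as t2g^6 e_g^0.
Orbital CFSE = 6(-0.4) + 0(0.6) = -2.4Δₒ = -2.4 × 31845 = -76428 cm⁻¹.

-76428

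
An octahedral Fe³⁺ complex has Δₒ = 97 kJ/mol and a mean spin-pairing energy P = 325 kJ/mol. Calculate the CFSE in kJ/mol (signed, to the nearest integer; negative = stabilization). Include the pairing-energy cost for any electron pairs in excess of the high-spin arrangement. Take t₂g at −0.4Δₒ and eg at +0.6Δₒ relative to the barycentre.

0

Fe sits in group 8; removing 3 electrons leaves Fe³⁺ with 8 − 3 = 5 d electrons.
Δₒ < P, so pairing is avoided: the ground state is high-spin.
That gives t₂g³ eg².
Orbital CFSE = 0.0Δₒ = 0.0 × 97 = 0 kJ/mol.
High-spin has no excess pairs, so no pairing correction applies.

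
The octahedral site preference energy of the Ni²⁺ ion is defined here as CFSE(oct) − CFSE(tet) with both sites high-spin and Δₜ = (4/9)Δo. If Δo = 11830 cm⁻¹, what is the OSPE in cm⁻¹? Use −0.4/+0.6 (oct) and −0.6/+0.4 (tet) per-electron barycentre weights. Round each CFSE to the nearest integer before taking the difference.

-9990

Ni²⁺: group 10, so d-count = 10 − 2 = 8.
Octahedral (high-spin): t2g^6 e_g^2, CFSE = 6(−0.4) + 2(+0.6) = -1.2Δo = -1.2 × 11830 = -14196 cm⁻¹.
Tetrahedral: e^4 t2^4, CFSE = 4(−0.6) + 4(+0.4) = -0.8Δₜ = -0.8 × (4/9) × 11830 = -4206 cm⁻¹.
OSPE = CFSE(oct) − CFSE(tet) = -14196 − (-4206) = -9990 cm⁻¹.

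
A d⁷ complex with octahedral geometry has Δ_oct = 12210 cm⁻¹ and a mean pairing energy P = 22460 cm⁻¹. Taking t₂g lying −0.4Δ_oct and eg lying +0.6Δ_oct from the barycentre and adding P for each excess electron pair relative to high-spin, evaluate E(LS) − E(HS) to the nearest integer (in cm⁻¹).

High-spin: t₂g⁵ eg², CFSE = -0.8Δ_oct = -9768 cm⁻¹.
Low-spin t₂g⁶ eg¹ gives -1.8Δ_oct = -21978 cm⁻¹, but forming 1 extra pair costs 1P = 22460 cm⁻¹, so E(LS) = -21978 + 22460 = 482 cm⁻¹.
Thus E(LS) − E(HS) = 10250 cm⁻¹.

10250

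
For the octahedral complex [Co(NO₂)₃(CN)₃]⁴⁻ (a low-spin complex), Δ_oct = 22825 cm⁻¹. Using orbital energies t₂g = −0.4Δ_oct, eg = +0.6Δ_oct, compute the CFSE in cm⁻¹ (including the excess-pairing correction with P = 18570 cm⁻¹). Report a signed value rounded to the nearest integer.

-22515

Ligand charges: 3×(-1) from NO₂⁻ and 3×(-1) from CN⁻ sum to -6; with overall charge -4, Co is +2.
Co sits in group 9; removing 2 electrons leaves Co²⁺ with 9 − 2 = 7 d electrons.
Configuration: t₂g⁶ eg¹.
Orbital CFSE = 6(-0.4) + 1(0.6) = -1.8Δ_oct = -1.8 × 22825 = -41085 cm⁻¹.
Relative to high-spin t₂g⁵ eg² (2 paired), the low-spin configuration has 1 additional pair, contributing +1 × 18570 = +18570 cm⁻¹.
Combining: -41085 + 18570 = -22515 cm⁻¹.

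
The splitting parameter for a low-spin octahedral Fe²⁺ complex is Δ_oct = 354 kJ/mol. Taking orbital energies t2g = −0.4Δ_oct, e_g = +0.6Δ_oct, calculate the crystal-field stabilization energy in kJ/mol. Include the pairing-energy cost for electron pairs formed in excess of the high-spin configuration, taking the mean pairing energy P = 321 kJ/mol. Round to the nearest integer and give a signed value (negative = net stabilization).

-208

Fe sits in group 8; removing 2 electrons leaves Fe²⁺ with 8 − 2 = 6 d electrons.
The d⁶ electrons fill as t2g^6 e_g^0.
Orbital CFSE = 6(-0.4) + 0(0.6) = -2.4Δ_oct = -2.4 × 354 = -850 kJ/mol.
Relative to high-spin t2g^4 e_g^2 (1 paired), the low-spin configuration has 2 additional pairs, contributing +2 × 321 = +642 kJ/mol.
Net CFSE = -850 + 642 = -208 kJ/mol.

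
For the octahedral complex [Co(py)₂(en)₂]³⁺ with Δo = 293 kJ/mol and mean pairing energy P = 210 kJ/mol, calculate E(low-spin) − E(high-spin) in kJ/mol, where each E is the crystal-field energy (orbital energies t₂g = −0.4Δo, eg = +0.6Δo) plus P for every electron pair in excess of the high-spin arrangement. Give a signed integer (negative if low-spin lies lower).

-166

Ligand charges: 2×(+0) from py and 2×(+0) from en sum to +0; with overall charge +3, Co is +3.
Group 9 minus oxidation state +3 gives a d⁶ configuration for Co³⁺.
High-spin d⁶ fills as t₂g⁴ eg² with CFSE 4(−0.4) + 2(+0.6) = -0.4Δo = -117 kJ/mol.
Low-spin: t₂g⁶ eg⁰, orbital CFSE = -2.4Δo = -703 kJ/mol; plus 2 excess pairs × P = +420 kJ/mol; total -283 kJ/mol.
The difference is -283 − (-117) = -166 kJ/mol, so low-spin lies lower.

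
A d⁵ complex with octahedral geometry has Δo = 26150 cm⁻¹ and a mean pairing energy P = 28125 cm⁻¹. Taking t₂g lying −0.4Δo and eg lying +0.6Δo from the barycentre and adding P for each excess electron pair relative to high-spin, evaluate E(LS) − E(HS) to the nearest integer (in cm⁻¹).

3950

High-spin d⁵ fills as t₂g³ eg² with CFSE 3(−0.4) + 2(+0.6) = 0.0Δo = 0 cm⁻¹.
Low-spin: t₂g⁵ eg⁰, orbital CFSE = -2.0Δo = -52300 cm⁻¹; plus 2 excess pairs × P = +56250 cm⁻¹; total 3950 cm⁻¹.
E(LS) − E(HS) = 3950 − (0) = 3950 cm⁻¹.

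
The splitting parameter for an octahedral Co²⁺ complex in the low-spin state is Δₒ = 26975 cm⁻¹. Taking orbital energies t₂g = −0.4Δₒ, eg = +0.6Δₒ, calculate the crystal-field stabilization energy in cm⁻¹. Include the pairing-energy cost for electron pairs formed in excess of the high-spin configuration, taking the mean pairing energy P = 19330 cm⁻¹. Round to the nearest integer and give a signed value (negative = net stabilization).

Co sits in group 9; removing 2 electrons leaves Co²⁺ with 9 − 2 = 7 d electrons.
Electron filling gives t₂g⁶ eg¹.
CFSE(orbital) = 6×(-0.4Δₒ) + 1×(0.6Δₒ) = -1.8Δₒ; with Δₒ = 26975 cm⁻¹ that is -48555 cm⁻¹.
Relative to high-spin t₂g⁵ eg² (2 paired), the low-spin configuration has 1 additional pair, contributing +1 × 19330 = +19330 cm⁻¹.
Overall CFSE = -48555 + 19330 = -29225 cm⁻¹.

-29225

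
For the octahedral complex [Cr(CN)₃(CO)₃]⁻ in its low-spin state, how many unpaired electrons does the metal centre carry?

Ligand charges: 3×(-1) from CN⁻ and 3×(+0) from CO sum to -3; with overall charge -1, Cr is +2.
Cr sits in group 6; removing 2 electrons leaves Cr²⁺ with 6 − 2 = 4 d electrons.
Configuration: t2g^4 e_g^0, giving 2 unpaired electrons.

2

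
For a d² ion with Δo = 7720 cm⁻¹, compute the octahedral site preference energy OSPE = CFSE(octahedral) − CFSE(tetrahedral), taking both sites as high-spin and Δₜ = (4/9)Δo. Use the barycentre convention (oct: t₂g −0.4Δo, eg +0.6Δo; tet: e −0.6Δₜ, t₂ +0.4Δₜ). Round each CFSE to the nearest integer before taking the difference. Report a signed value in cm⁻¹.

Octahedral high-spin t₂g² eg⁰: CFSE = -0.8 × 7720 = -6176 cm⁻¹.
In a tetrahedral site the filling is e² t₂⁰: CFSE(tet) = -1.2Δₜ = -1.2 × (4/9)(7720) = -4117 cm⁻¹.
OSPE = CFSE(oct) − CFSE(tet) = -6176 − (-4117) = -2059 cm⁻¹.

-2059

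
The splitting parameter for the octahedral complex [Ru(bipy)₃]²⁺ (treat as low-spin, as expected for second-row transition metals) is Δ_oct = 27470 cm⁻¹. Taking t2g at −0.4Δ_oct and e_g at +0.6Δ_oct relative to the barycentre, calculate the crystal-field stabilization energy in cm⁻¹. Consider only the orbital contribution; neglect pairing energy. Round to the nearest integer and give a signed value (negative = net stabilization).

bipy is neutral, so the +2 overall charge sits on Ru: oxidation state +2.
Ru is in group 8, so Ru²⁺ is d⁶ (8 − 2 = 6).
Electron filling gives t2g^6 e_g^0.
CFSE(orbital) = 6×(-0.4Δ_oct) + 0×(0.6Δ_oct) = -2.4Δ_oct; with Δ_oct = 27470 cm⁻¹ that is -65928 cm⁻¹.

-65928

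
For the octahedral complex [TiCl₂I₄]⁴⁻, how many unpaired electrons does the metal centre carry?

Ligand charges: 2×(-1) from Cl⁻ and 4×(-1) from I⁻ sum to -6; with overall charge -4, Ti is +2.
Group 4 minus oxidation state +2 gives a d² configuration for Ti²⁺.
Configuration: t₂g² eg⁰, giving 2 unpaired electrons.

2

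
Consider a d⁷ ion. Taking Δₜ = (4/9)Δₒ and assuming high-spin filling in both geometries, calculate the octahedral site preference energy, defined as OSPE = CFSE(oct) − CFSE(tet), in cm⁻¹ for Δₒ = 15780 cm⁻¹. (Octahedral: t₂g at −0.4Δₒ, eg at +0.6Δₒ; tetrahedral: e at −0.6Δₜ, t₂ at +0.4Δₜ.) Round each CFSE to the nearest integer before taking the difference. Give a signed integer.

-4208

In an octahedral site d⁷ (HS) is t₂g⁵ eg², giving CFSE(oct) = -0.8Δₒ = -12624 cm⁻¹.
Tetrahedral e⁴ t₂³ gives -1.2Δₜ = -1.2 × (4/9) × 15780 = -8416 cm⁻¹.
Subtracting, OSPE = -12624 − (-8416) = -4208 cm⁻¹.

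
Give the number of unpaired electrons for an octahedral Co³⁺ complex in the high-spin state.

Co is in group 9, so Co³⁺ is d⁶ (9 − 3 = 6).
Configuration: t₂g⁴ eg², giving 4 unpaired electrons.

4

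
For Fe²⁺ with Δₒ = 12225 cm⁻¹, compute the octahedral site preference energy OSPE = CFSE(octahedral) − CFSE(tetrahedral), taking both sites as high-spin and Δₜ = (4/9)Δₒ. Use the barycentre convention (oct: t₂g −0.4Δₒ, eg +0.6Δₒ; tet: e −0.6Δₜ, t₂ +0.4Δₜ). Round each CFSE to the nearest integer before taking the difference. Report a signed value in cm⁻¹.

-1630

Fe²⁺: group 8, so d-count = 8 − 2 = 6.
Octahedral (high-spin): t2g^4 e_g^2, CFSE = 4(−0.4) + 2(+0.6) = -0.4Δₒ = -0.4 × 12225 = -4890 cm⁻¹.
Tetrahedral e^3 t2^3 gives -0.6Δₜ = -0.6 × (4/9) × 12225 = -3260 cm⁻¹.
OSPE = CFSE(oct) − CFSE(tet) = -4890 − (-3260) = -1630 cm⁻¹.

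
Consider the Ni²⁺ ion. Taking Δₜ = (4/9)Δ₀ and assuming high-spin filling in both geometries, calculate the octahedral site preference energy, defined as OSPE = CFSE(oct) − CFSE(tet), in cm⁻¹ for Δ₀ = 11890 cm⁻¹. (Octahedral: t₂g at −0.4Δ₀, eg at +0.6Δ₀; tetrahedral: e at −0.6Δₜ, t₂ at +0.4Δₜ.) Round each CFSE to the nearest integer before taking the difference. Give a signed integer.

Ni sits in group 10; removing 2 electrons leaves Ni²⁺ with 10 − 2 = 8 d electrons.
Octahedral (high-spin): t₂g⁶ eg², CFSE = 6(−0.4) + 2(+0.6) = -1.2Δ₀ = -1.2 × 11890 = -14268 cm⁻¹.
Tetrahedral: e⁴ t₂⁴, CFSE = 4(−0.6) + 4(+0.4) = -0.8Δₜ = -0.8 × (4/9) × 11890 = -4228 cm⁻¹.
OSPE = CFSE(oct) − CFSE(tet) = -14268 − (-4228) = -10040 cm⁻¹.

-10040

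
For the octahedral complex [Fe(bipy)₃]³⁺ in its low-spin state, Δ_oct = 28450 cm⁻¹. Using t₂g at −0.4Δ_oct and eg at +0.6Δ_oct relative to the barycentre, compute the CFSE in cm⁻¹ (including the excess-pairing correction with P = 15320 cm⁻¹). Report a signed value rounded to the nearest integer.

bipy is neutral, so the +3 overall charge sits on Fe: oxidation state +3.
Fe sits in group 8; removing 3 electrons leaves Fe³⁺ with 8 − 3 = 5 d electrons.
Configuration: t₂g⁵ eg⁰.
The orbital stabilization is -2.0Δ_oct = -2.0 × 28450 = -56900 cm⁻¹.
Relative to high-spin t₂g³ eg² (0 paired), the low-spin configuration has 2 additional pairs, contributing +2 × 15320 = +30640 cm⁻¹.
Net CFSE = -56900 + 30640 = -26260 cm⁻¹.

-26260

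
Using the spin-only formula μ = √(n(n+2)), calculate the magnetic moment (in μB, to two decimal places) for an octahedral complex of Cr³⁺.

Group 6 minus oxidation state +3 gives a d³ configuration for Cr³⁺.
Configuration: t₂g³ eg⁰ → 3 unpaired electrons.
μ(spin-only) = √[3(3+2)] = √15 ≈ 3.87 μB.

3.87 μB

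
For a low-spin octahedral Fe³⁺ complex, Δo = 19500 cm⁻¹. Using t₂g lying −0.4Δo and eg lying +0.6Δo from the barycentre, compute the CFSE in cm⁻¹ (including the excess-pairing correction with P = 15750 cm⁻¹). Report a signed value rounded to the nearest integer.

-7500

Group 8 minus oxidation state +3 gives a d⁵ configuration for Fe³⁺.
Electron filling gives t₂g⁵ eg⁰.
The orbital stabilization is -2.0Δo = -2.0 × 19500 = -39000 cm⁻¹.
Relative to high-spin t₂g³ eg² (0 paired), the low-spin configuration has 2 additional pairs, contributing +2 × 15750 = +31500 cm⁻¹.
Combining: -39000 + 31500 = -7500 cm⁻¹.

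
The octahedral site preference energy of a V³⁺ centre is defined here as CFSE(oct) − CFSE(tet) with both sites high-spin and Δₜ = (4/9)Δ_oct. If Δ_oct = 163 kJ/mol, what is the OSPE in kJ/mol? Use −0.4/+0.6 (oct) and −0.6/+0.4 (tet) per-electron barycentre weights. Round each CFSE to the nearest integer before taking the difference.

Group 5 minus oxidation state +3 gives a d² configuration for V³⁺.
Octahedral (high-spin): t₂g² eg⁰, CFSE = 2(−0.4) + 0(+0.6) = -0.8Δ_oct = -0.8 × 163 = -130 kJ/mol.
Tetrahedral e² t₂⁰ gives -1.2Δₜ = -1.2 × (4/9) × 163 = -87 kJ/mol.
OSPE = -130 − (-87) = -43 kJ/mol.

-43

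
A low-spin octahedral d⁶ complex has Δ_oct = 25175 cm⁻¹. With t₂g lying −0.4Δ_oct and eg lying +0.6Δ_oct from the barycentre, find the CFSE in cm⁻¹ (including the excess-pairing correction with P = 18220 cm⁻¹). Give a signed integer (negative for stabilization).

The d⁶ electrons fill as t₂g⁶ eg⁰.
Orbital CFSE = 6(-0.4) + 0(0.6) = -2.4Δ_oct = -2.4 × 25175 = -60420 cm⁻¹.
High-spin d⁶ would be t₂g⁴ eg² with 1 pair; low-spin has 3, so 2 excess pairs cost +2P = +36440 cm⁻¹.
Overall CFSE = -60420 + 36440 = -23980 cm⁻¹.

-23980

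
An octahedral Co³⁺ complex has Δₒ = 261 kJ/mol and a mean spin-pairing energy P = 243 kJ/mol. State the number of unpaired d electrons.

Co is in group 9, so Co³⁺ is d⁶ (9 − 3 = 6).
With Δₒ > P the complex is low-spin.
Filling d⁶ accordingly: t₂g⁶ eg⁰.
Unpaired electrons: 0.

0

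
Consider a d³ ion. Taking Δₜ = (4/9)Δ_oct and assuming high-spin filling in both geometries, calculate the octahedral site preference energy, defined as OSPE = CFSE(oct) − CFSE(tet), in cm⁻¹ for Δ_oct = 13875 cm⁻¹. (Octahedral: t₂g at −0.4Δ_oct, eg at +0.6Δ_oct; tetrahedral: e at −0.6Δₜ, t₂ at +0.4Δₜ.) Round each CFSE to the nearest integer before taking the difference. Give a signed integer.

-11717

Octahedral (high-spin): t₂g³ eg⁰, CFSE = 3(−0.4) + 0(+0.6) = -1.2Δ_oct = -1.2 × 13875 = -16650 cm⁻¹.
Tetrahedral e² t₂¹ gives -0.8Δₜ = -0.8 × (4/9) × 13875 = -4933 cm⁻¹.
OSPE = -16650 − (-4933) = -11717 cm⁻¹.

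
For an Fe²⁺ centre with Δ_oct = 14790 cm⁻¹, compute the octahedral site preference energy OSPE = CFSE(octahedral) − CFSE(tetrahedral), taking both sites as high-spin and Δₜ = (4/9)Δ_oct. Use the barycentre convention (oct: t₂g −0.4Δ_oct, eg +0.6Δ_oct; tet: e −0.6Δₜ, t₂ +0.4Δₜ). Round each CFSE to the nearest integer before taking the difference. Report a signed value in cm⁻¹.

Fe is in group 8, so Fe²⁺ is d⁶ (8 − 2 = 6).
In an octahedral site d⁶ (HS) is t₂g⁴ eg², giving CFSE(oct) = -0.4Δ_oct = -5916 cm⁻¹.
Tetrahedral: e³ t₂³, CFSE = 3(−0.6) + 3(+0.4) = -0.6Δₜ = -0.6 × (4/9) × 14790 = -3944 cm⁻¹.
OSPE = CFSE(oct) − CFSE(tet) = -5916 − (-3944) = -1972 cm⁻¹.

-1972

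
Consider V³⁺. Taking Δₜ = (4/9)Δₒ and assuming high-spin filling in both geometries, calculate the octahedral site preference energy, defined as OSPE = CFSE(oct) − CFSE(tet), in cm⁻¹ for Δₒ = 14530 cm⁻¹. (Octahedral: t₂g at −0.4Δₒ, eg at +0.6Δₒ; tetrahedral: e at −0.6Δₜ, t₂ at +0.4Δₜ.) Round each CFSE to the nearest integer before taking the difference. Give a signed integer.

V is in group 5, so V³⁺ is d² (5 − 3 = 2).
In an octahedral site d² (HS) is t2g^2 e_g^0, giving CFSE(oct) = -0.8Δₒ = -11624 cm⁻¹.
In a tetrahedral site the filling is e^2 t2^0: CFSE(tet) = -1.2Δₜ = -1.2 × (4/9)(14530) = -7749 cm⁻¹.
OSPE = CFSE(oct) − CFSE(tet) = -11624 − (-7749) = -3875 cm⁻¹.

-3875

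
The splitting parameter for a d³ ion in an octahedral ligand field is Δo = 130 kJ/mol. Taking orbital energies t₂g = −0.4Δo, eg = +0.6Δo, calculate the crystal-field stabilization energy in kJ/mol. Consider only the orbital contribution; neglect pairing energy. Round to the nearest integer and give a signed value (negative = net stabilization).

For octahedral d³ the high- and low-spin configurations coincide.
Electron filling gives t₂g³ eg⁰.
CFSE(orbital) = 3×(-0.4Δo) + 0×(0.6Δo) = -1.2Δo; with Δo = 130 kJ/mol that is -156 kJ/mol.

-156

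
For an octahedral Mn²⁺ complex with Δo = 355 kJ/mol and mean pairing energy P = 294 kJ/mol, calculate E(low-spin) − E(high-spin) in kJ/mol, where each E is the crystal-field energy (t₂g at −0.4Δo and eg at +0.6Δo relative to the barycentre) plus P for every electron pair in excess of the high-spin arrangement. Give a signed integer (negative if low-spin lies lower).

Mn sits in group 7; removing 2 electrons leaves Mn²⁺ with 7 − 2 = 5 d electrons.
High-spin d⁵ fills as t₂g³ eg² with CFSE 3(−0.4) + 2(+0.6) = 0.0Δo = 0 kJ/mol.
Low-spin: t₂g⁵ eg⁰, orbital CFSE = -2.0Δo = -710 kJ/mol; plus 2 excess pairs × P = +588 kJ/mol; total -122 kJ/mol.
The difference is -122 − (0) = -122 kJ/mol, so low-spin lies lower.

-122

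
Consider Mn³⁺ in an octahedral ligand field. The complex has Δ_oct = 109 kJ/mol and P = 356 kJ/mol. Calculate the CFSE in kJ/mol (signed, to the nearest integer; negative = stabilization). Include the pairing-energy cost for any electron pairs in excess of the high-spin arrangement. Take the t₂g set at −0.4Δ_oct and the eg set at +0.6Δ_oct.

-65

Group 7 minus oxidation state +3 gives a d⁴ configuration for Mn³⁺.
With Δ_oct < P the complex is high-spin.
That gives t₂g³ eg¹.
Orbital CFSE = -0.6Δ_oct = -0.6 × 109 = -65 kJ/mol.
High-spin has no excess pairs, so no pairing correction applies.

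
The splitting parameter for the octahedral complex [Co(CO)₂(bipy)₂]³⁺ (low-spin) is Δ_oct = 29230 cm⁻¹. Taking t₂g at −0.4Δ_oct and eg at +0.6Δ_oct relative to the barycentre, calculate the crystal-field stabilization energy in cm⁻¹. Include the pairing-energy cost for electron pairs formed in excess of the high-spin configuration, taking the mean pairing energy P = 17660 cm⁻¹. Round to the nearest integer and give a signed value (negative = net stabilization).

Ligand charges: 2×(+0) from CO and 2×(+0) from bipy sum to +0; with overall charge +3, Co is +3.
Co³⁺: group 9, so d-count = 9 − 3 = 6.
Configuration: t₂g⁶ eg⁰.
Orbital CFSE = 6(-0.4) + 0(0.6) = -2.4Δ_oct = -2.4 × 29230 = -70152 cm⁻¹.
Pairing penalty: 3 pairs vs 1 in the high-spin reference → 2 extra × P = 35320 cm⁻¹.
Overall CFSE = -70152 + 35320 = -34832 cm⁻¹.

-34832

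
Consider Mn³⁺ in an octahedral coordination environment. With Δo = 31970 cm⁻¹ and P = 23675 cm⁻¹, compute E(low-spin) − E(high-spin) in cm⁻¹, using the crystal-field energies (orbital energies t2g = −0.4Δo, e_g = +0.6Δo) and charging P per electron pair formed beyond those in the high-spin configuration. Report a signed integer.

Mn sits in group 7; removing 3 electrons leaves Mn³⁺ with 7 − 3 = 4 d electrons.
In the high-spin limit (t2g^3 e_g^1) the orbital term is -0.6Δo = -19182 cm⁻¹, with no excess pairing.
Low-spin t2g^4 e_g^0 gives -1.6Δo = -51152 cm⁻¹, but forming 1 extra pair costs 1P = 23675 cm⁻¹, so E(LS) = -51152 + 23675 = -27477 cm⁻¹.
Thus E(LS) − E(HS) = -8295 cm⁻¹.

-8295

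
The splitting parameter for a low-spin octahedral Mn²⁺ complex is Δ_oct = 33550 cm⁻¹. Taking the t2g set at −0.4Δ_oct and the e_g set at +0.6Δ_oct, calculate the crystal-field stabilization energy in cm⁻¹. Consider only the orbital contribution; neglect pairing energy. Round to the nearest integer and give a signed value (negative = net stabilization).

Mn sits in group 7; removing 2 electrons leaves Mn²⁺ with 7 − 2 = 5 d electrons.
Electron filling gives t2g^5 e_g^0.
Orbital CFSE = 5(-0.4) + 0(0.6) = -2.0Δ_oct = -2.0 × 33550 = -67100 cm⁻¹.

-67100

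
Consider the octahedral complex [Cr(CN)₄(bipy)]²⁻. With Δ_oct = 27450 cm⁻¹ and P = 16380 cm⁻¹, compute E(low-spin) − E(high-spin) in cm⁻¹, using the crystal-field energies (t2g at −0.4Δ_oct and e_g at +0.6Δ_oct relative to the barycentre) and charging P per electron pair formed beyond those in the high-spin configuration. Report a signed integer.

Ligand charges: 4×(-1) from CN⁻ and 1×(+0) from bipy sum to -4; with overall charge -2, Cr is +2.
Cr is in group 6, so Cr²⁺ is d⁴ (6 − 2 = 4).
High-spin: t2g^3 e_g^1, CFSE = -0.6Δ_oct = -16470 cm⁻¹.
Low-spin t2g^4 e_g^0 gives -1.6Δ_oct = -43920 cm⁻¹, but forming 1 extra pair costs 1P = 16380 cm⁻¹, so E(LS) = -43920 + 16380 = -27540 cm⁻¹.
Thus E(LS) − E(HS) = -11070 cm⁻¹.

-11070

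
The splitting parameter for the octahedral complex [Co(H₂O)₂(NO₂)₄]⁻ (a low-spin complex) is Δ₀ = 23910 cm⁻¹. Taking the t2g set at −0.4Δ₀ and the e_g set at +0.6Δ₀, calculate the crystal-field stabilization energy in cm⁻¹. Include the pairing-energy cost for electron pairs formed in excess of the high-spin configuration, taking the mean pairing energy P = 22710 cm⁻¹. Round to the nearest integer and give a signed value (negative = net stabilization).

-11964

Ligand charges: 2×(+0) from H₂O and 4×(-1) from NO₂⁻ sum to -4; with overall charge -1, Co is +3.
Group 9 minus oxidation state +3 gives a d⁶ configuration for Co³⁺.
Electron filling gives t2g^6 e_g^0.
CFSE(orbital) = 6×(-0.4Δ₀) + 0×(0.6Δ₀) = -2.4Δ₀; with Δ₀ = 23910 cm⁻¹ that is -57384 cm⁻¹.
Pairing penalty: 3 pairs vs 1 in the high-spin reference → 2 extra × P = 45420 cm⁻¹.
Combining: -57384 + 45420 = -11964 cm⁻¹.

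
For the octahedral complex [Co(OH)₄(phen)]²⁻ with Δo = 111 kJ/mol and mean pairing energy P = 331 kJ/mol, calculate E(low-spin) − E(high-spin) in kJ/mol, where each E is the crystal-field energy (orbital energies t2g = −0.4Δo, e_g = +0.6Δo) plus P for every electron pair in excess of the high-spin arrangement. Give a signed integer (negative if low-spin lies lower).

Ligand charges: 4×(-1) from OH⁻ and 1×(+0) from phen sum to -4; with overall charge -2, Co is +2.
Group 9 minus oxidation state +2 gives a d⁷ configuration for Co²⁺.
High-spin: t2g^5 e_g^2, CFSE = -0.8Δo = -89 kJ/mol.
For low-spin the configuration is t2g^6 e_g^1: orbital energy -1.8 × 111 = -200 kJ/mol, and 1 additional pair relative to high-spin adds 331 kJ/mol, giving 131 kJ/mol.
The difference is 131 − (-89) = 220 kJ/mol, so high-spin lies lower.

220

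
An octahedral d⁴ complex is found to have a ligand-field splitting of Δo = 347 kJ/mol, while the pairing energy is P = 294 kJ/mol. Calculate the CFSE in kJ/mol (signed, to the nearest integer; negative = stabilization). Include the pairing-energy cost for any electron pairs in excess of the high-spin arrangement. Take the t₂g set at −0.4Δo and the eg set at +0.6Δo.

With Δo > P the complex is low-spin.
Configuration: t₂g⁴ eg⁰.
Orbital CFSE = -1.6Δo = -1.6 × 347 = -555 kJ/mol.
Excess pairs vs high-spin: 1 − 0 = 1; pairing cost = +294 kJ/mol.
Net CFSE = -555 + 294 = -261 kJ/mol.

-261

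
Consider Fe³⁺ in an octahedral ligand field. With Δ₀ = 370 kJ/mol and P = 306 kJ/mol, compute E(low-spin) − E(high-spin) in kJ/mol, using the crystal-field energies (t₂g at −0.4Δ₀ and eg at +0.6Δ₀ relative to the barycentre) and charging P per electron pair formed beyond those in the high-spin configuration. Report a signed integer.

-128

Group 8 minus oxidation state +3 gives a d⁵ configuration for Fe³⁺.
High-spin d⁵ fills as t₂g³ eg² with CFSE 3(−0.4) + 2(+0.6) = 0.0Δ₀ = 0 kJ/mol.
Low-spin t₂g⁵ eg⁰ gives -2.0Δ₀ = -740 kJ/mol, but forming 2 extra pairs costs 2P = 612 kJ/mol, so E(LS) = -740 + 612 = -128 kJ/mol.
Thus E(LS) − E(HS) = -128 kJ/mol.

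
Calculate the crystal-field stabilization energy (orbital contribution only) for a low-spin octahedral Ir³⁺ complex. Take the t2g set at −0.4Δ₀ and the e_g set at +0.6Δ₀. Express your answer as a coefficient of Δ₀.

-2.4 Δ₀

Ir³⁺: group 9, so d-count = 9 − 3 = 6.
Configuration: t2g^6 e_g^0.
CFSE = 6(-0.4Δ₀) + 0(0.6Δ₀) = -2.4Δ₀ + 0.0Δ₀ = -2.4Δ₀.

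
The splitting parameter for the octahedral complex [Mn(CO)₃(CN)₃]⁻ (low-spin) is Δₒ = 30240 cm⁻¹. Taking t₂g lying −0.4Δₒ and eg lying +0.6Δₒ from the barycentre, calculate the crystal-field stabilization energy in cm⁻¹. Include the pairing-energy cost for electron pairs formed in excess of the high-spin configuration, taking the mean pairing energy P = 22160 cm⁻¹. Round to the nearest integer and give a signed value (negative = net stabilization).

Ligand charges: 3×(+0) from CO and 3×(-1) from CN⁻ sum to -3; with overall charge -1, Mn is +2.
Mn is in group 7, so Mn²⁺ is d⁵ (7 − 2 = 5).
Configuration: t₂g⁵ eg⁰.
The orbital stabilization is -2.0Δₒ = -2.0 × 30240 = -60480 cm⁻¹.
Pairing penalty: 2 pairs vs 0 in the high-spin reference → 2 extra × P = 44320 cm⁻¹.
Net CFSE = -60480 + 44320 = -16160 cm⁻¹.

-16160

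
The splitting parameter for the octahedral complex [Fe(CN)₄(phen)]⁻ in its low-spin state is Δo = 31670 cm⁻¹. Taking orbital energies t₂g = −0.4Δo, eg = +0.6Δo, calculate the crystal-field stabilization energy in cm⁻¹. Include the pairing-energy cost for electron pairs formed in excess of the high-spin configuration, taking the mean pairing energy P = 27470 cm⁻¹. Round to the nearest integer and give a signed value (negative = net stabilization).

Ligand charges: 4×(-1) from CN⁻ and 1×(+0) from phen sum to -4; with overall charge -1, Fe is +3.
Fe sits in group 8; removing 3 electrons leaves Fe³⁺ with 8 − 3 = 5 d electrons.
Electron filling gives t₂g⁵ eg⁰.
The orbital stabilization is -2.0Δo = -2.0 × 31670 = -63340 cm⁻¹.
Relative to high-spin t₂g³ eg² (0 paired), the low-spin configuration has 2 additional pairs, contributing +2 × 27470 = +54940 cm⁻¹.
Combining: -63340 + 54940 = -8400 cm⁻¹.

-8400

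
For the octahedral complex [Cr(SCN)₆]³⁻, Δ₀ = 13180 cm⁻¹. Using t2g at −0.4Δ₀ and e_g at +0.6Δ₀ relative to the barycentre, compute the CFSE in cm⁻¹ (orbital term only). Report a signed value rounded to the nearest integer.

Each SCN⁻ contributes -1; 6 × (-1) = -6. With overall charge -3, Cr is in the +3 oxidation state.
Cr is in group 6, so Cr³⁺ is d³ (6 − 3 = 3).
Configuration: t2g^3 e_g^0.
Orbital CFSE = 3(-0.4) + 0(0.6) = -1.2Δ₀ = -1.2 × 13180 = -15816 cm⁻¹.

-15816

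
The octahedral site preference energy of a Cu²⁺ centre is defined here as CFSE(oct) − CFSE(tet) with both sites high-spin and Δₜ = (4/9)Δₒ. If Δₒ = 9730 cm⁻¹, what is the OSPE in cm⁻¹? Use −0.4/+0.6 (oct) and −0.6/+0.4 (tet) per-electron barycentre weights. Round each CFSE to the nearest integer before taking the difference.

-4108

Cu²⁺: group 11, so d-count = 11 − 2 = 9.
In an octahedral site d⁹ (HS) is t₂g⁶ eg³, giving CFSE(oct) = -0.6Δₒ = -5838 cm⁻¹.
In a tetrahedral site the filling is e⁴ t₂⁵: CFSE(tet) = -0.4Δₜ = -0.4 × (4/9)(9730) = -1730 cm⁻¹.
OSPE = -5838 − (-1730) = -4108 cm⁻¹.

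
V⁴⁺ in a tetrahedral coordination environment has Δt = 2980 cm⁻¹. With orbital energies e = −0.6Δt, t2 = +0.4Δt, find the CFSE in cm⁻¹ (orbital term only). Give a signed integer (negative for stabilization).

-1788

V sits in group 5; removing 4 electrons leaves V⁴⁺ with 5 − 4 = 1 d electrons.
Tetrahedral splitting is small, so the complex is high-spin.
The d¹ electrons fill as e^1 t2^0.
CFSE(orbital) = 1×(-0.6Δt) + 0×(0.4Δt) = -0.6Δt; with Δt = 2980 cm⁻¹ that is -1788 cm⁻¹.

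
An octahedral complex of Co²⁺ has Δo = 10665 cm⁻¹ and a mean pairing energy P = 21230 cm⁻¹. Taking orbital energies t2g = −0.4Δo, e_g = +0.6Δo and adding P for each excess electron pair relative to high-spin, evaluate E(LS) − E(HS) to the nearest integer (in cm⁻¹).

10565

Co sits in group 9; removing 2 electrons leaves Co²⁺ with 9 − 2 = 7 d electrons.
In the high-spin limit (t2g^5 e_g^2) the orbital term is -0.8Δo = -8532 cm⁻¹, with no excess pairing.
Low-spin t2g^6 e_g^1 gives -1.8Δo = -19197 cm⁻¹, but forming 1 extra pair costs 1P = 21230 cm⁻¹, so E(LS) = -19197 + 21230 = 2033 cm⁻¹.
The difference is 2033 − (-8532) = 10565 cm⁻¹, so high-spin lies lower.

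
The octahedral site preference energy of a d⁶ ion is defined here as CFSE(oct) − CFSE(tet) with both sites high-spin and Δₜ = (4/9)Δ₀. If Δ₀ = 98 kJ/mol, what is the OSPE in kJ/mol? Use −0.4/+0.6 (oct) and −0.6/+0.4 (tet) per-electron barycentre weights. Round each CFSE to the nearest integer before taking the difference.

Octahedral high-spin t₂g⁴ eg²: CFSE = -0.4 × 98 = -39 kJ/mol.
In a tetrahedral site the filling is e³ t₂³: CFSE(tet) = -0.6Δₜ = -0.6 × (4/9)(98) = -26 kJ/mol.
OSPE = CFSE(oct) − CFSE(tet) = -39 − (-26) = -13 kJ/mol.

-13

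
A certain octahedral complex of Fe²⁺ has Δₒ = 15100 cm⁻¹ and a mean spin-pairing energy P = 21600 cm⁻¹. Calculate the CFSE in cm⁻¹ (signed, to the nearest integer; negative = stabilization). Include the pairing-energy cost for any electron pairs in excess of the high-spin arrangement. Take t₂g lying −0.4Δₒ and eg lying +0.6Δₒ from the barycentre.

-6040

Group 8 minus oxidation state +2 gives a d⁶ configuration for Fe²⁺.
With Δₒ < P the complex is high-spin.
Configuration: t₂g⁴ eg².
Orbital CFSE = -0.4Δₒ = -0.4 × 15100 = -6040 cm⁻¹.
High-spin has no excess pairs, so no pairing correction applies.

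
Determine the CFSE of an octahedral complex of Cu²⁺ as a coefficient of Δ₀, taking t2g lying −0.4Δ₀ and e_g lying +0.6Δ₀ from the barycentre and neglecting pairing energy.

Cu sits in group 11; removing 2 electrons leaves Cu²⁺ with 11 − 2 = 9 d electrons.
Configuration: t2g^6 e_g^3.
CFSE = 6(-0.4Δ₀) + 3(0.6Δ₀) = -2.4Δ₀ + 1.8Δ₀ = -0.6Δ₀.

-0.6 Δ₀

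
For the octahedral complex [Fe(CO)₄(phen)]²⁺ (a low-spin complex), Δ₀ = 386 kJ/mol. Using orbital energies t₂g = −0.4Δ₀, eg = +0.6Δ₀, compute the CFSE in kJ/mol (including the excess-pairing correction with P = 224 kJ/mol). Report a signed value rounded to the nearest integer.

Ligand charges: 4×(+0) from CO and 1×(+0) from phen sum to +0; with overall charge +2, Fe is +2.
Fe is in group 8, so Fe²⁺ is d⁶ (8 − 2 = 6).
Electron filling gives t₂g⁶ eg⁰.
CFSE(orbital) = 6×(-0.4Δ₀) + 0×(0.6Δ₀) = -2.4Δ₀; with Δ₀ = 386 kJ/mol that is -926 kJ/mol.
High-spin d⁶ would be t₂g⁴ eg² with 1 pair; low-spin has 3, so 2 excess pairs cost +2P = +448 kJ/mol.
Combining: -926 + 448 = -478 kJ/mol.

-478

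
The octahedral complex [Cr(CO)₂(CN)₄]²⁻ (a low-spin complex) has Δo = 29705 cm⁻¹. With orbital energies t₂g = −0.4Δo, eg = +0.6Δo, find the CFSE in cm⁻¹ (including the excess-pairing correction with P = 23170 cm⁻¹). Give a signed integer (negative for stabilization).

-24358

Ligand charges: 2×(+0) from CO and 4×(-1) from CN⁻ sum to -4; with overall charge -2, Cr is +2.
Group 6 minus oxidation state +2 gives a d⁴ configuration for Cr²⁺.
The d⁴ electrons fill as t₂g⁴ eg⁰.
Orbital CFSE = 4(-0.4) + 0(0.6) = -1.6Δo = -1.6 × 29705 = -47528 cm⁻¹.
High-spin d⁴ would be t₂g³ eg¹ with 0 pairs; low-spin has 1, so 1 excess pair costs +1P = +23170 cm⁻¹.
Overall CFSE = -47528 + 23170 = -24358 cm⁻¹.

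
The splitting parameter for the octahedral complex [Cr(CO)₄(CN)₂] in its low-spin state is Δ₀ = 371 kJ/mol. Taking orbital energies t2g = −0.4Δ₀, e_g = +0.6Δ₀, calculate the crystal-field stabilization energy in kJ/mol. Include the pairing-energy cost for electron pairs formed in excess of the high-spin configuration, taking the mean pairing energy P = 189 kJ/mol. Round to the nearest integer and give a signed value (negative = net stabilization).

Ligand charges: 4×(+0) from CO and 2×(-1) from CN⁻ sum to -2; with overall charge +0, Cr is +2.
Cr sits in group 6; removing 2 electrons leaves Cr²⁺ with 6 − 2 = 4 d electrons.
Configuration: t2g^4 e_g^0.
CFSE(orbital) = 4×(-0.4Δ₀) + 0×(0.6Δ₀) = -1.6Δ₀; with Δ₀ = 371 kJ/mol that is -594 kJ/mol.
Relative to high-spin t2g^3 e_g^1 (0 paired), the low-spin configuration has 1 additional pair, contributing +1 × 189 = +189 kJ/mol.
Net CFSE = -594 + 189 = -405 kJ/mol.

-405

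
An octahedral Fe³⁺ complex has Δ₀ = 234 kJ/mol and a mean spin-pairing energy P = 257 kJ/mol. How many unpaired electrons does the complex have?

5

Fe sits in group 8; removing 3 electrons leaves Fe³⁺ with 8 − 3 = 5 d electrons.
Δ₀ < P, so pairing is avoided: the ground state is high-spin.
That gives t₂g³ eg².
Unpaired electrons: 5.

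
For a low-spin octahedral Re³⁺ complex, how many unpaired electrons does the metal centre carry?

2

Re³⁺: group 7, so d-count = 7 − 3 = 4.
Configuration: t₂g⁴ eg⁰, giving 2 unpaired electrons.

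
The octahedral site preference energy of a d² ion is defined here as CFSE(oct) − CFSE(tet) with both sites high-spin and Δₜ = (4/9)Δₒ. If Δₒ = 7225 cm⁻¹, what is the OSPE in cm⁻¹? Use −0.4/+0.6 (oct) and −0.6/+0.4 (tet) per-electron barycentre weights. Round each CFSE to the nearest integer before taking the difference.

In an octahedral site d² (HS) is t2g^2 e_g^0, giving CFSE(oct) = -0.8Δₒ = -5780 cm⁻¹.
In a tetrahedral site the filling is e^2 t2^0: CFSE(tet) = -1.2Δₜ = -1.2 × (4/9)(7225) = -3853 cm⁻¹.
OSPE = CFSE(oct) − CFSE(tet) = -5780 − (-3853) = -1927 cm⁻¹.

-1927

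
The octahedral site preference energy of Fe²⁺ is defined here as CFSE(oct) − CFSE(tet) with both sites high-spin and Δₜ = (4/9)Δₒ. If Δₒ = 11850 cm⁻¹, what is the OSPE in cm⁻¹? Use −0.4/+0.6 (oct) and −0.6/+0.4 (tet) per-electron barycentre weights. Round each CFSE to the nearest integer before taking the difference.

-1580

Fe is in group 8, so Fe²⁺ is d⁶ (8 − 2 = 6).
Octahedral (high-spin): t2g^4 e_g^2, CFSE = 4(−0.4) + 2(+0.6) = -0.4Δₒ = -0.4 × 11850 = -4740 cm⁻¹.
Tetrahedral: e^3 t2^3, CFSE = 3(−0.6) + 3(+0.4) = -0.6Δₜ = -0.6 × (4/9) × 11850 = -3160 cm⁻¹.
OSPE = CFSE(oct) − CFSE(tet) = -4740 − (-3160) = -1580 cm⁻¹.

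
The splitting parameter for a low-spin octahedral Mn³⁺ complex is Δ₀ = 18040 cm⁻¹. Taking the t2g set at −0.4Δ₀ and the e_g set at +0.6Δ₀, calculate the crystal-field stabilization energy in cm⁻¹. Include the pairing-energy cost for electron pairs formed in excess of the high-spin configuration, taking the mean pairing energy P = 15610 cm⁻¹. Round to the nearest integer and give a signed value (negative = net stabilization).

Group 7 minus oxidation state +3 gives a d⁴ configuration for Mn³⁺.
Electron filling gives t2g^4 e_g^0.
Orbital CFSE = 4(-0.4) + 0(0.6) = -1.6Δ₀ = -1.6 × 18040 = -28864 cm⁻¹.
High-spin d⁴ would be t2g^3 e_g^1 with 0 pairs; low-spin has 1, so 1 excess pair costs +1P = +15610 cm⁻¹.
Net CFSE = -28864 + 15610 = -13254 cm⁻¹.

-13254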